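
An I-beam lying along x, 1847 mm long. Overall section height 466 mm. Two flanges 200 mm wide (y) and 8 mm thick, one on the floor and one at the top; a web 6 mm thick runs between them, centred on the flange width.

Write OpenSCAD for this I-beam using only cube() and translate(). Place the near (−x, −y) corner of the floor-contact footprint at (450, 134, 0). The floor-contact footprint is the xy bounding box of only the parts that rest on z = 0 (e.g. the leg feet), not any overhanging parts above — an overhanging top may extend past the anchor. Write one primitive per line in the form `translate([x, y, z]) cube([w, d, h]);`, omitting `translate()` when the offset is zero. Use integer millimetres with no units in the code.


translate([450, 134, 0]) cube([1847, 200, 8]);
translate([450, 231, 8]) cube([1847, 6, 450]);
translate([450, 134, 458]) cube([1847, 200, 8]);


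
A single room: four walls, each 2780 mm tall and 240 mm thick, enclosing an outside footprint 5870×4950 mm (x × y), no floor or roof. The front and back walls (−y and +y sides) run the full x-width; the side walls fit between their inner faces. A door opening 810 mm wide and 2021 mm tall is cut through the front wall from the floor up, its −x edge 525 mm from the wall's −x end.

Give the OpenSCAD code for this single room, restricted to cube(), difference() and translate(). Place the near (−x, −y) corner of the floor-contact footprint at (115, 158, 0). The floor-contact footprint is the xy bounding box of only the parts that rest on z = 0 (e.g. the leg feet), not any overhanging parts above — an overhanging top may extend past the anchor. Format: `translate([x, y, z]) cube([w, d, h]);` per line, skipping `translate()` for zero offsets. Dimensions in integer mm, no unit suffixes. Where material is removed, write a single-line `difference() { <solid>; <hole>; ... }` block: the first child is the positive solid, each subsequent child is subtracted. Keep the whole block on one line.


difference() { translate([115, 158, 0]) cube([5870, 240, 2780]); translate([640, 158, 0]) cube([810, 240, 2021]); }
translate([115, 4868, 0]) cube([5870, 240, 2780]);
translate([115, 398, 0]) cube([240, 4470, 2780]);
translate([5745, 398, 0]) cube([240, 4470, 2780]);


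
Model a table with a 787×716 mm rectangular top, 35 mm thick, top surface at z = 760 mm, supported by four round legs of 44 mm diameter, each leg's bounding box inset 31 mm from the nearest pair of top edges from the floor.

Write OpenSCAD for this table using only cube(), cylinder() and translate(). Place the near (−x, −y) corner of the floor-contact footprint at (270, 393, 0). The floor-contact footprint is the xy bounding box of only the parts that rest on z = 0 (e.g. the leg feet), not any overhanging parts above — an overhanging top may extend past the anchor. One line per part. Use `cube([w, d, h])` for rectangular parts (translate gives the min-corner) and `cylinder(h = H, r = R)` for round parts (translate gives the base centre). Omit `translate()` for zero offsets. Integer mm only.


// leg_h = 760 - 35 = 725
translate([239, 362, 725]) cube([787, 716, 35]);
translate([292, 415, 0]) cylinder(h = 725, r = 22);
translate([973, 415, 0]) cylinder(h = 725, r = 22);
translate([292, 1025, 0]) cylinder(h = 725, r = 22);
translate([973, 1025, 0]) cylinder(h = 725, r = 22);


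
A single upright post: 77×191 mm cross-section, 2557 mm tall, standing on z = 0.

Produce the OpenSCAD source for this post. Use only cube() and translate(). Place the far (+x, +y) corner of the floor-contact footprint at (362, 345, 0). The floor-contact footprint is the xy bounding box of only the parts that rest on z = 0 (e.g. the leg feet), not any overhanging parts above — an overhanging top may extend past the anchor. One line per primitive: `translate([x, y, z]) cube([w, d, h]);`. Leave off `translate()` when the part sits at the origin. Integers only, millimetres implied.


translate([285, 154, 0]) cube([77, 191, 2557]);


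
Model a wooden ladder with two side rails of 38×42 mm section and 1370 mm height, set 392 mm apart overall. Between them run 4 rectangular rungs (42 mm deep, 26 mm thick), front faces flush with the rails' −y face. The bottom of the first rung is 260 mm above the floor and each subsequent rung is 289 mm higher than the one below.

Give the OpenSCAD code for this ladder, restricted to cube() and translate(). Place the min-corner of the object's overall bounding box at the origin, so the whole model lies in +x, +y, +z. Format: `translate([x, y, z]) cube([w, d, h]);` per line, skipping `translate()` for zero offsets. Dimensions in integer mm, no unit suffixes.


cube([38, 42, 1370]);
translate([354, 0, 0]) cube([38, 42, 1370]);
translate([38, 0, 260]) cube([316, 42, 26]);
translate([38, 0, 549]) cube([316, 42, 26]);
translate([38, 0, 838]) cube([316, 42, 26]);
translate([38, 0, 1127]) cube([316, 42, 26]);


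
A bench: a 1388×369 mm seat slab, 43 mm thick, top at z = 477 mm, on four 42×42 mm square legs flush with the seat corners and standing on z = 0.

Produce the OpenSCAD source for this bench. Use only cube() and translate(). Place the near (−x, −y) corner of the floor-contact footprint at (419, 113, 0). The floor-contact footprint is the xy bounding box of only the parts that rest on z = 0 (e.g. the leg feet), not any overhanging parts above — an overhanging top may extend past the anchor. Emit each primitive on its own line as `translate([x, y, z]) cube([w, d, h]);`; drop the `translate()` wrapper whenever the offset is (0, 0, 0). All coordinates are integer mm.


translate([419, 113, 434]) cube([1388, 369, 43]);
translate([419, 113, 0]) cube([42, 42, 434]);
translate([419, 440, 0]) cube([42, 42, 434]);
translate([1765, 113, 0]) cube([42, 42, 434]);
translate([1765, 440, 0]) cube([42, 42, 434]);


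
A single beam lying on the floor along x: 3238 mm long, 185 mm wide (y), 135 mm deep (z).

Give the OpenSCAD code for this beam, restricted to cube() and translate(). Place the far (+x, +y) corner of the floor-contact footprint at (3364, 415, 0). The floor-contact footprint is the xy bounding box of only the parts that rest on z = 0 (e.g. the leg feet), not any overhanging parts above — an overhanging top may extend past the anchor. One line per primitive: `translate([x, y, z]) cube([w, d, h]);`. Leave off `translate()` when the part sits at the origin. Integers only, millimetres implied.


translate([126, 230, 0]) cube([3238, 185, 135]);


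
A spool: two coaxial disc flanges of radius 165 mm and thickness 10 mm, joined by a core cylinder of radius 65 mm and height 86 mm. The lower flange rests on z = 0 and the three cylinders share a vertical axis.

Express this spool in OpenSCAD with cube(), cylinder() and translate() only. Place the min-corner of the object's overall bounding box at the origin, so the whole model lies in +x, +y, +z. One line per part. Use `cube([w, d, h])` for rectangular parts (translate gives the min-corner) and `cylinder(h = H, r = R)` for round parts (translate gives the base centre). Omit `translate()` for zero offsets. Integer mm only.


translate([165, 165, 0]) cylinder(h = 10, r = 165);
translate([165, 165, 10]) cylinder(h = 86, r = 65);
translate([165, 165, 96]) cylinder(h = 10, r = 165);


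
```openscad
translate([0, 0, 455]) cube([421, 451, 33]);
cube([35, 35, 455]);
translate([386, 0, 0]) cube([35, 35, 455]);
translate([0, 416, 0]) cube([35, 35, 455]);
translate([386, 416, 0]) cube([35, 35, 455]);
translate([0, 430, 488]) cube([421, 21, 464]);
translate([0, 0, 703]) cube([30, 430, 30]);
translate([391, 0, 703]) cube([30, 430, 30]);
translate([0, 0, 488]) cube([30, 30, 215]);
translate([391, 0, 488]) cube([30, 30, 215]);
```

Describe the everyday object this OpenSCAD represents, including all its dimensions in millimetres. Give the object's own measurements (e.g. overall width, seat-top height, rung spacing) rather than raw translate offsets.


A chair. The seat is a 421×451×33 mm slab with its top at z = 488 mm, on four 35×35 mm corner legs (flush with the seat edges, standing on z = 0). A flat backrest 21 mm thick, 464 mm tall, spans the full seat width and rises from the seat top along its +y edge, rear face flush with the rear of the seat. Two armrests of 30×30 mm section run along each side from the seat's front edge to the front of the backrest, top faces 245 mm above the seat top and outer faces flush with the seat's x-edges; a 30×30 mm post under the front of each armrest stands on the seat at the front corner.


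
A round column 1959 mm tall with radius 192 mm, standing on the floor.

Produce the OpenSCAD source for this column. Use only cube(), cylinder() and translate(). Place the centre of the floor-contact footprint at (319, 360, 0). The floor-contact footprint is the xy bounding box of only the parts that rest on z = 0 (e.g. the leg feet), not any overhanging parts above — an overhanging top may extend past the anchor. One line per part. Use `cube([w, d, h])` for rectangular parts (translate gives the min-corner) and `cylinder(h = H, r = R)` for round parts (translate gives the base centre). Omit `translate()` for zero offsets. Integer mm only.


translate([319, 360, 0]) cylinder(h = 1959, r = 192);


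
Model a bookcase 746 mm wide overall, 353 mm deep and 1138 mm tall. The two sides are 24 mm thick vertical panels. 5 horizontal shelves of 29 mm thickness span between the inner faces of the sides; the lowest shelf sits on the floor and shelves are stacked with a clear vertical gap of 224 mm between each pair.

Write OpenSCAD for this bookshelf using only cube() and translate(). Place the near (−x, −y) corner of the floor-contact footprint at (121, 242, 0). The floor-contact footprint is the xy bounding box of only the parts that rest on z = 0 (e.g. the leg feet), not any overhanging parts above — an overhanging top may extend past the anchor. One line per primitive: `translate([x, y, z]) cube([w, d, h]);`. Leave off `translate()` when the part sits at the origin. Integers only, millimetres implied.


translate([121, 242, 0]) cube([24, 353, 1138]);
translate([843, 242, 0]) cube([24, 353, 1138]);
translate([145, 242, 0]) cube([698, 353, 29]);
translate([145, 242, 253]) cube([698, 353, 29]);
translate([145, 242, 506]) cube([698, 353, 29]);
translate([145, 242, 759]) cube([698, 353, 29]);
translate([145, 242, 1012]) cube([698, 353, 29]);


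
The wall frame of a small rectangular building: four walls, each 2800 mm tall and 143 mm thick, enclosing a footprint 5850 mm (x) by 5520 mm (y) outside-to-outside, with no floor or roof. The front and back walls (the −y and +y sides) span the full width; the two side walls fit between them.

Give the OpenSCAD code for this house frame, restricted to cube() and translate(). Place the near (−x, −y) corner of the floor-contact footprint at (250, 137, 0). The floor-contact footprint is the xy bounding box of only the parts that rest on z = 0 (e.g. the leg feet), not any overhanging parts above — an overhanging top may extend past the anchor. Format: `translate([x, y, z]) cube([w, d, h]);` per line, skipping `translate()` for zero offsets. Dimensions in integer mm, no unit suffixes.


translate([250, 137, 0]) cube([5850, 143, 2800]);
translate([250, 5514, 0]) cube([5850, 143, 2800]);
translate([250, 280, 0]) cube([143, 5234, 2800]);
translate([5957, 280, 0]) cube([143, 5234, 2800]);


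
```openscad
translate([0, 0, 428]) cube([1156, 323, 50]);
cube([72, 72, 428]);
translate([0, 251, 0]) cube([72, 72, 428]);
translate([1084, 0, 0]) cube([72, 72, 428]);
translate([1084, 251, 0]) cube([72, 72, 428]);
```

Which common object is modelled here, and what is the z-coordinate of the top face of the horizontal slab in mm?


A bench. The seat-top height is 478 mm.

A long slab on four corner posts — a bench. The slab sits at z = 428 with thickness 50, so the top is 428 + 50 = 478 mm.


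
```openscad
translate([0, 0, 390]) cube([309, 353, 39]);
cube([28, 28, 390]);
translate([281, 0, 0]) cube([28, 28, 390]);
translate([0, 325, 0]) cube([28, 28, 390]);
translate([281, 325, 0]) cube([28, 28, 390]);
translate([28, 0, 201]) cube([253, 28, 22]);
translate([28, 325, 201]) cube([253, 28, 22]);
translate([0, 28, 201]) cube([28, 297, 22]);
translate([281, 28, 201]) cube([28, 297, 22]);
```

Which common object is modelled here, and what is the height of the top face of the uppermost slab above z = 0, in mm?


A stool. The seat height is 429 mm.

A 309×353×39 slab at z = 390 on four corner posts — a stool. The seat top is 390 + 39 = 429 mm.


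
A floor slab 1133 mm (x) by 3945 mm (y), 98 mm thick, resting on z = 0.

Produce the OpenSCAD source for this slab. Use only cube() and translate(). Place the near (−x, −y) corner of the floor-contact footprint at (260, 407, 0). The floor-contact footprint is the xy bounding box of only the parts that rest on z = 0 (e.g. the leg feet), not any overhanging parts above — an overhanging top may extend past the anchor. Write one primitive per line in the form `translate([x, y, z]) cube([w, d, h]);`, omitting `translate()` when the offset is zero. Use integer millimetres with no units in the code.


translate([260, 407, 0]) cube([1133, 3945, 98]);


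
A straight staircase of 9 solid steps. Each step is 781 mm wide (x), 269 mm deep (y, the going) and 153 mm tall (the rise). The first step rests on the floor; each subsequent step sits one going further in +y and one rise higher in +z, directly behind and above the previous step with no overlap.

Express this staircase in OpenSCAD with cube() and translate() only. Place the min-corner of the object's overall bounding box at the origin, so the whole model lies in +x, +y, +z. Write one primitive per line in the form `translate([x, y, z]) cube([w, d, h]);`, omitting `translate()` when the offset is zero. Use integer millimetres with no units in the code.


cube([781, 269, 153]);
translate([0, 269, 153]) cube([781, 269, 153]);
translate([0, 538, 306]) cube([781, 269, 153]);
translate([0, 807, 459]) cube([781, 269, 153]);
translate([0, 1076, 612]) cube([781, 269, 153]);
translate([0, 1345, 765]) cube([781, 269, 153]);
translate([0, 1614, 918]) cube([781, 269, 153]);
translate([0, 1883, 1071]) cube([781, 269, 153]);
translate([0, 2152, 1224]) cube([781, 269, 153]);


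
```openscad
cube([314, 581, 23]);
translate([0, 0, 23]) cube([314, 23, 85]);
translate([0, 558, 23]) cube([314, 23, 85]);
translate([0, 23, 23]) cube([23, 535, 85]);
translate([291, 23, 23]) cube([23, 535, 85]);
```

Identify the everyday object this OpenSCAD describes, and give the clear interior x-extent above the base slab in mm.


An open box. The internal width is 268 mm.

A 314×581 base slab with four walls standing on it — an open box. The base is 314 mm wide and the walls are 23 mm thick, so the internal width is 314 − 2 × 23 = 268 mm.


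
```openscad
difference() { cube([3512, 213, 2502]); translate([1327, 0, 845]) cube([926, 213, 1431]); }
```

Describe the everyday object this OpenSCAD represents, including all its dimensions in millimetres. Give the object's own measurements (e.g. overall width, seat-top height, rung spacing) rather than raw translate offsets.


A wall 3512 mm long (x), 213 mm thick (y), 2502 mm tall, with a rectangular window opening cut through it. The opening is 926 mm wide and 1431 mm tall; its sill is at z = 845 mm and its near (−x) edge is 1327 mm from the wall's −x end. The opening passes through the full wall thickness.


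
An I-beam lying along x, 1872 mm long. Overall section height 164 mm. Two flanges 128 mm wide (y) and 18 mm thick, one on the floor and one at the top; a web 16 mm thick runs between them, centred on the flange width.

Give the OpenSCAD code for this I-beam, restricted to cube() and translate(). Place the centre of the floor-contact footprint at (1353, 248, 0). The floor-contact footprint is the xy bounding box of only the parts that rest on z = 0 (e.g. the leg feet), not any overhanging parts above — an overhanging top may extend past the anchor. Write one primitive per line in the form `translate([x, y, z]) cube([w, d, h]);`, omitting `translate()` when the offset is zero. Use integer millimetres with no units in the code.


translate([417, 184, 0]) cube([1872, 128, 18]);
translate([417, 240, 18]) cube([1872, 16, 128]);
translate([417, 184, 146]) cube([1872, 128, 18]);


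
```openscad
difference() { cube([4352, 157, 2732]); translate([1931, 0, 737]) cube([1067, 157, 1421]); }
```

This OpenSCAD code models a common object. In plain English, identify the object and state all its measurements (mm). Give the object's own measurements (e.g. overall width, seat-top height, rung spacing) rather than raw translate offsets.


A wall 4352 mm long (x), 157 mm thick (y), 2732 mm tall, with a rectangular window opening cut through it. The opening is 1067 mm wide and 1421 mm tall; its sill is at z = 737 mm and its near (−x) edge is 1931 mm from the wall's −x end. The opening passes through the full wall thickness.


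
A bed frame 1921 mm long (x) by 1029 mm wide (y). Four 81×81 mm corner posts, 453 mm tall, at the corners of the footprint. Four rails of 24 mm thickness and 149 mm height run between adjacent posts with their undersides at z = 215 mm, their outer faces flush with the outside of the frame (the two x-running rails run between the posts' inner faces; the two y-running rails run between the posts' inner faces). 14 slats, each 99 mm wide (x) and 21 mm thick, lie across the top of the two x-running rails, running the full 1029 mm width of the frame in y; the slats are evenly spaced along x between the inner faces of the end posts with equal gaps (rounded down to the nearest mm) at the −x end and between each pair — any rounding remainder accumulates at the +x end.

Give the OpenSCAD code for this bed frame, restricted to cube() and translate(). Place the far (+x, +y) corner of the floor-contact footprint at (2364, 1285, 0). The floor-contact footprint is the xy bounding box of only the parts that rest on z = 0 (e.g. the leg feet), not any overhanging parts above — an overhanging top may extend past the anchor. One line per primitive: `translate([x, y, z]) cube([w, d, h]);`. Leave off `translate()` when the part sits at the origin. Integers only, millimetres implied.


// slat z = rail_z + rail_h = 215 + 149 = 364
// slat gap = ⌊(1759 − 14·99) / 15⌋ = 24
translate([443, 256, 0]) cube([81, 81, 453]);
translate([443, 1204, 0]) cube([81, 81, 453]);
translate([2283, 256, 0]) cube([81, 81, 453]);
translate([2283, 1204, 0]) cube([81, 81, 453]);
translate([524, 256, 215]) cube([1759, 24, 149]);
translate([524, 1261, 215]) cube([1759, 24, 149]);
translate([443, 337, 215]) cube([24, 867, 149]);
translate([2340, 337, 215]) cube([24, 867, 149]);
translate([548, 256, 364]) cube([99, 1029, 21]);
translate([671, 256, 364]) cube([99, 1029, 21]);
translate([794, 256, 364]) cube([99, 1029, 21]);
translate([917, 256, 364]) cube([99, 1029, 21]);
translate([1040, 256, 364]) cube([99, 1029, 21]);
translate([1163, 256, 364]) cube([99, 1029, 21]);
translate([1286, 256, 364]) cube([99, 1029, 21]);
translate([1409, 256, 364]) cube([99, 1029, 21]);
translate([1532, 256, 364]) cube([99, 1029, 21]);
translate([1655, 256, 364]) cube([99, 1029, 21]);
translate([1778, 256, 364]) cube([99, 1029, 21]);
translate([1901, 256, 364]) cube([99, 1029, 21]);
translate([2024, 256, 364]) cube([99, 1029, 21]);
translate([2147, 256, 364]) cube([99, 1029, 21]);


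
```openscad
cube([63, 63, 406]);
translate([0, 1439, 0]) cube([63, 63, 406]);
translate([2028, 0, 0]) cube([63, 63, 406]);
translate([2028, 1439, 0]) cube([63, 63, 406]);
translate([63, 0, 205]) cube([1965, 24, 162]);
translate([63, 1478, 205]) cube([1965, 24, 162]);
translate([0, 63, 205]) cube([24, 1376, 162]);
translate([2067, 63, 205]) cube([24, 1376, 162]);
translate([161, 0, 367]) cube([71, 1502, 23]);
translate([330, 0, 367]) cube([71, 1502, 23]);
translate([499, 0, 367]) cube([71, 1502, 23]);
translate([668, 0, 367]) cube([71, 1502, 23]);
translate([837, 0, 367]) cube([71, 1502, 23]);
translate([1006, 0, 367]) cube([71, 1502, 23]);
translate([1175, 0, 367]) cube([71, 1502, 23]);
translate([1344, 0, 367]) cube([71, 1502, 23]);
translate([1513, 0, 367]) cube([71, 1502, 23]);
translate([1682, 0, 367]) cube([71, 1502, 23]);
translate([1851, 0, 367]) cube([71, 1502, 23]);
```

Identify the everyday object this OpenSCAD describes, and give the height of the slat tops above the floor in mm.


A bed frame. The slat-top height is 390 mm.

Four posts, four rails, and a row of slats — a bed frame. Slats sit on the rails at z = 205 + 162 = 367; with slat thickness 23, the top is 390 mm.


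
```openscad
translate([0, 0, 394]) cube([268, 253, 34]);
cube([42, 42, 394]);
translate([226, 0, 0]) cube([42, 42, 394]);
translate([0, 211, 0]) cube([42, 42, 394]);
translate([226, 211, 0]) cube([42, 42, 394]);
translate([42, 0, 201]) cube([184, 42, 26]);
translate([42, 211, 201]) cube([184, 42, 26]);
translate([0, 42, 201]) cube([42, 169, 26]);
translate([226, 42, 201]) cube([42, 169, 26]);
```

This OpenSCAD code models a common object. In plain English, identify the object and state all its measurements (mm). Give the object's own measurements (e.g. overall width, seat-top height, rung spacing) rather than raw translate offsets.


A four-legged stool. The seat is a 268×253×34 mm slab whose top surface is at z = 428 mm; four square legs, each 42×42 mm in cross-section, run from the floor (z = 0) to the underside of the seat, each flush with a corner of the seat. Four stretchers, 42 mm wide and 26 mm tall, connect adjacent legs with their undersides at z = 201 mm, each running between the inner faces of the legs it joins and aligned with the legs' outer faces on the other axis.


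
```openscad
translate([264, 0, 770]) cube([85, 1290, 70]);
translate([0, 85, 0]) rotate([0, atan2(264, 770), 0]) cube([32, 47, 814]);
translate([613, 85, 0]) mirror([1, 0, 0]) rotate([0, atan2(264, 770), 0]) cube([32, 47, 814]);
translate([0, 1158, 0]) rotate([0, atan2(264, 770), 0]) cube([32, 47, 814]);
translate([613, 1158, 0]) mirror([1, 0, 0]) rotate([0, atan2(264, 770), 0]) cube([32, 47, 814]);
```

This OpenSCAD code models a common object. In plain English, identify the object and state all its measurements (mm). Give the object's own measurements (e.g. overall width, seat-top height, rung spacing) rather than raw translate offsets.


A sawhorse. A 85×1290×70 mm beam (x, y, z) sits on two A-frame leg pairs. Each pair is two raked legs of 32×47 mm section (47 mm along y) splaying symmetrically in x. Each leg rises 770 mm vertically over 264 mm of horizontal reach and is 814 mm long along its own axis. Every leg's outer bottom edge rests on the floor and its outer top edge meets a bottom edge of the beam — the left legs (tilting toward +x) meet the beam's −x bottom edge, the right legs (their mirror images, tilting toward −x) meet its +x bottom edge — so the leg tops tuck under the beam, the beam's underside is 770 mm above the floor, and the feet are 613 mm apart outside-to-outside with the beam centred between them. The two leg pairs are set in 85 mm from either end of the beam.


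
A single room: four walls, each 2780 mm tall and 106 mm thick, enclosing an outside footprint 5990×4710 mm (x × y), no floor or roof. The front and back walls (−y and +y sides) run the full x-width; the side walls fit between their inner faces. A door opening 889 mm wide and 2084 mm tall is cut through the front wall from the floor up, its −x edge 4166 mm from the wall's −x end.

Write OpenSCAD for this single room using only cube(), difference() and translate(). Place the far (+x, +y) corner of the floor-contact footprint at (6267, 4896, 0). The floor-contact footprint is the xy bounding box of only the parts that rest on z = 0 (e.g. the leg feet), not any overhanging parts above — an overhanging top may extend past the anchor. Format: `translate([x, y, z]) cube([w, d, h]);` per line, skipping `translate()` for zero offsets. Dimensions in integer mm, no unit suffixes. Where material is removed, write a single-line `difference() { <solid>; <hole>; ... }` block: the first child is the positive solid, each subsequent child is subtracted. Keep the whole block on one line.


difference() { translate([277, 186, 0]) cube([5990, 106, 2780]); translate([4443, 186, 0]) cube([889, 106, 2084]); }
translate([277, 4790, 0]) cube([5990, 106, 2780]);
translate([277, 292, 0]) cube([106, 4498, 2780]);
translate([6161, 292, 0]) cube([106, 4498, 2780]);


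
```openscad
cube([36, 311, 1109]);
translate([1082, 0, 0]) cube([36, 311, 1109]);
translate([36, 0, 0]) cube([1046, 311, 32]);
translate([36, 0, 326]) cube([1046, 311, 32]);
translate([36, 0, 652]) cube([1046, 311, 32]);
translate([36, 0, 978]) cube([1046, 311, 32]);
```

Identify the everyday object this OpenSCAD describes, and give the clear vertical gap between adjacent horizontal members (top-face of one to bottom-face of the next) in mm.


A bookshelf. The clear shelf gap is 294 mm.

Two tall side panels with 4 horizontal boards between them — a bookshelf. The first two shelf undersides are at z = 0 and z = 326; with shelf thickness 32, the clear gap is 326 − 0 − 32 = 294 mm.


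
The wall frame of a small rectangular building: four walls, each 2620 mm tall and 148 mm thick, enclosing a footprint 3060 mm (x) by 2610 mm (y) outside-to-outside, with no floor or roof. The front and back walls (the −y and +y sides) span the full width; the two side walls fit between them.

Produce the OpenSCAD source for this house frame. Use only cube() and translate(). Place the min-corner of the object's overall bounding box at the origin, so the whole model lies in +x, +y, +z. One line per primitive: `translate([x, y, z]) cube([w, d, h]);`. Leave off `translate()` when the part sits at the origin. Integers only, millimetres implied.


cube([3060, 148, 2620]);
translate([0, 2462, 0]) cube([3060, 148, 2620]);
translate([0, 148, 0]) cube([148, 2314, 2620]);
translate([2912, 148, 0]) cube([148, 2314, 2620]);


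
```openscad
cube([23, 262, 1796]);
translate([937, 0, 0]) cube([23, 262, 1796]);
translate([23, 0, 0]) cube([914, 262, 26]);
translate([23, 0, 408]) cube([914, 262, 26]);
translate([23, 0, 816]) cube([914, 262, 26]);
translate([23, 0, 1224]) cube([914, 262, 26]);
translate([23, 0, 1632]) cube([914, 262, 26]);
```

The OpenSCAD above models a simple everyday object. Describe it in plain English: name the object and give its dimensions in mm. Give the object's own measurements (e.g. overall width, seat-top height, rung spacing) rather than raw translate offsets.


An open bookshelf. Two side panels, each 23 mm thick, 262 mm deep and 1796 mm tall, stand 960 mm apart (outside-to-outside). Between them sit 5 shelves, each 26 mm thick and 262 mm deep, spanning the full gap between the sides. The bottom shelf rests on the floor (its underside at z = 0) and the clear gap between one shelf's top and the next shelf's underside is 382 mm.


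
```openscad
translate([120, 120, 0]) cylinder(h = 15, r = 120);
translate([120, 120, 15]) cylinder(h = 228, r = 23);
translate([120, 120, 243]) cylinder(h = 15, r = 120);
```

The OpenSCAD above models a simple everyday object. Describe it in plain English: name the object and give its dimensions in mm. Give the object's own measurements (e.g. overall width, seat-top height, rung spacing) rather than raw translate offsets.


A spool: two coaxial disc flanges of radius 120 mm and thickness 15 mm, joined by a core cylinder of radius 23 mm and height 228 mm. The lower flange rests on z = 0 and the three cylinders share a vertical axis.


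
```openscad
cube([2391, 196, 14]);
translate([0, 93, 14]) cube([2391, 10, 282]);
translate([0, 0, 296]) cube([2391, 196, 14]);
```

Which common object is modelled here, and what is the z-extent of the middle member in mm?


An I-beam. The web height is 282 mm.

Two wide flanges with a thin centred web — an I-beam. Overall 310 mm minus two 14 mm flanges gives a web of 310 − 2·14 = 282 mm.


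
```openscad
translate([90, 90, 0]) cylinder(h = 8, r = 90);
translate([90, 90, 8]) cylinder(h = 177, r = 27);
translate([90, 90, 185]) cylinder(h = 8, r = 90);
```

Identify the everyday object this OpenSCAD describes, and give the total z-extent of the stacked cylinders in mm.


A spool. The overall height is 193 mm.

Three coaxial cylinders, large–small–large — a spool. Two 8 mm flanges and a 177 mm core give 8 + 177 + 8 = 193 mm.


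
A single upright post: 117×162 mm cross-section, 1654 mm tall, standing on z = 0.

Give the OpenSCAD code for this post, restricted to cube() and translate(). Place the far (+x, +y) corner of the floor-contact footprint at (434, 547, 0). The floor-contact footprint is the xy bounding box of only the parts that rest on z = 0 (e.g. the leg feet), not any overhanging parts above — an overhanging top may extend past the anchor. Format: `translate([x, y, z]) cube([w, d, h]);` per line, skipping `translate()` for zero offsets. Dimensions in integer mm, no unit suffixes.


translate([317, 385, 0]) cube([117, 162, 1654]);


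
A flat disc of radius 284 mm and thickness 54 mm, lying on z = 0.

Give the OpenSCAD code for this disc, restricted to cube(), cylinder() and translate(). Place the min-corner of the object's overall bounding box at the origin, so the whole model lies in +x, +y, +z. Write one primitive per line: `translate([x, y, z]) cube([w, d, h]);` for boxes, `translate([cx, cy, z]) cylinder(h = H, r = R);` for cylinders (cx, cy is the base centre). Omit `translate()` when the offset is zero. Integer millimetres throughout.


translate([284, 284, 0]) cylinder(h = 54, r = 284);


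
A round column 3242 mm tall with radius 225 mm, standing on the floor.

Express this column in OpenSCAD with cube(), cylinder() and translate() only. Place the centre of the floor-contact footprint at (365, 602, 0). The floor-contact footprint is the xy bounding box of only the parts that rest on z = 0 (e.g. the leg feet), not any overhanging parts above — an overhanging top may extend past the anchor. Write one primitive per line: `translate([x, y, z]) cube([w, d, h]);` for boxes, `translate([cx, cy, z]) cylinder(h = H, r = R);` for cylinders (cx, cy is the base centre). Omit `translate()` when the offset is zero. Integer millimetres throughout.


translate([365, 602, 0]) cylinder(h = 3242, r = 225);


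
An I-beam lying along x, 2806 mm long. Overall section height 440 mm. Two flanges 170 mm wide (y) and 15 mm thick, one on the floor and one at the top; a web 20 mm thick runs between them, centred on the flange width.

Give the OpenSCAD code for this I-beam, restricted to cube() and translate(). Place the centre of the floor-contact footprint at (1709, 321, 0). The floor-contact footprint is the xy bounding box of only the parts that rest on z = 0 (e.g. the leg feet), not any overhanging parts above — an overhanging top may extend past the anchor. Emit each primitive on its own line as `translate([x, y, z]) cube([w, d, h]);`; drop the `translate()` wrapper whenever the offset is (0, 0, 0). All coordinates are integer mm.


translate([306, 236, 0]) cube([2806, 170, 15]);
translate([306, 311, 15]) cube([2806, 20, 410]);
translate([306, 236, 425]) cube([2806, 170, 15]);


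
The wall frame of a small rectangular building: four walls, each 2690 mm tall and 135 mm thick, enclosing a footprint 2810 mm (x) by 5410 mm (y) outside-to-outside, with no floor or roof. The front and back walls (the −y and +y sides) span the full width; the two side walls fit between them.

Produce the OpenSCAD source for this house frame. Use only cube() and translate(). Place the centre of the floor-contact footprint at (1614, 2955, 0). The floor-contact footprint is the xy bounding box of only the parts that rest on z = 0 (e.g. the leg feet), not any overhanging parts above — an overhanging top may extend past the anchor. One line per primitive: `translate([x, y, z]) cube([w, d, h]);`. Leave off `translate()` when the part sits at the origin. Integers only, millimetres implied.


translate([209, 250, 0]) cube([2810, 135, 2690]);
translate([209, 5525, 0]) cube([2810, 135, 2690]);
translate([209, 385, 0]) cube([135, 5140, 2690]);
translate([2884, 385, 0]) cube([135, 5140, 2690]);


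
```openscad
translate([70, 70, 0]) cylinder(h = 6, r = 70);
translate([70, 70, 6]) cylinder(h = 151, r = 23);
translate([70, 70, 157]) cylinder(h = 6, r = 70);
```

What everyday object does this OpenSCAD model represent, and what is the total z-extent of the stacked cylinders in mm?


A spool. The overall height is 163 mm.

Three coaxial cylinders, large–small–large — a spool. Two 6 mm flanges and a 151 mm core give 6 + 151 + 6 = 163 mm.


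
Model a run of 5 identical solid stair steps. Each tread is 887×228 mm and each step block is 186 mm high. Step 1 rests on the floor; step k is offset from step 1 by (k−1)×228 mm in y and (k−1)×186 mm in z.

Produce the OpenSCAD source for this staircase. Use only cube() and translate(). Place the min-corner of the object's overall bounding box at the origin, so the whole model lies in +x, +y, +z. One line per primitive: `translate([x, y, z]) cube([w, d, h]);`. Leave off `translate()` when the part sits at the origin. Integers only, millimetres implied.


cube([887, 228, 186]);
translate([0, 228, 186]) cube([887, 228, 186]);
translate([0, 456, 372]) cube([887, 228, 186]);
translate([0, 684, 558]) cube([887, 228, 186]);
translate([0, 912, 744]) cube([887, 228, 186]);


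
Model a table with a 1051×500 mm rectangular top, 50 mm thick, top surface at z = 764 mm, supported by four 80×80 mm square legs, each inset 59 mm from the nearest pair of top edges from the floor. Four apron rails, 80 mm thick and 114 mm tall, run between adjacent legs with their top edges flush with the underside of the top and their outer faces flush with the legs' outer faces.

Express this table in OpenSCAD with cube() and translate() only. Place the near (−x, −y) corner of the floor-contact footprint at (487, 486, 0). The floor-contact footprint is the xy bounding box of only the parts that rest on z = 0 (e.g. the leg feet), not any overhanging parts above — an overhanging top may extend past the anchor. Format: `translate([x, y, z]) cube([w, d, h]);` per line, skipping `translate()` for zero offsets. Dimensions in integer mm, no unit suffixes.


translate([428, 427, 714]) cube([1051, 500, 50]);
translate([487, 486, 0]) cube([80, 80, 714]);
translate([1340, 486, 0]) cube([80, 80, 714]);
translate([487, 788, 0]) cube([80, 80, 714]);
translate([1340, 788, 0]) cube([80, 80, 714]);
translate([567, 486, 600]) cube([773, 80, 114]);
translate([567, 788, 600]) cube([773, 80, 114]);
translate([487, 566, 600]) cube([80, 222, 114]);
translate([1340, 566, 600]) cube([80, 222, 114]);


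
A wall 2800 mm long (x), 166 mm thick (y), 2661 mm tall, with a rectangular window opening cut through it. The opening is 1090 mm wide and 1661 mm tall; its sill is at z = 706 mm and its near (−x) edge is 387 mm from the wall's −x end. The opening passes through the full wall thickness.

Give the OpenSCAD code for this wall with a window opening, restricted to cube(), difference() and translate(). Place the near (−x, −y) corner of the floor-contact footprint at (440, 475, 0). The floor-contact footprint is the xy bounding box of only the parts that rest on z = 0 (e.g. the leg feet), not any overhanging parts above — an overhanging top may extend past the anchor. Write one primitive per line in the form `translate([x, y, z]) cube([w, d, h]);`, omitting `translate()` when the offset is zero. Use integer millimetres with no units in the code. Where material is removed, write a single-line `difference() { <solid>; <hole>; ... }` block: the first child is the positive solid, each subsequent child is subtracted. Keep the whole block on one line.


difference() { translate([440, 475, 0]) cube([2800, 166, 2661]); translate([827, 475, 706]) cube([1090, 166, 1661]); }


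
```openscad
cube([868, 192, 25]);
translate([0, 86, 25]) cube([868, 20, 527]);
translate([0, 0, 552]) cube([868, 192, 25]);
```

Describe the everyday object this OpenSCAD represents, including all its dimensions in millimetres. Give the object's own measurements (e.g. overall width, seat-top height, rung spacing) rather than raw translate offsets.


An I-beam lying along x, 868 mm long. Overall section height 577 mm. Two flanges 192 mm wide (y) and 25 mm thick, one on the floor and one at the top; a web 20 mm thick runs between them, centred on the flange width.


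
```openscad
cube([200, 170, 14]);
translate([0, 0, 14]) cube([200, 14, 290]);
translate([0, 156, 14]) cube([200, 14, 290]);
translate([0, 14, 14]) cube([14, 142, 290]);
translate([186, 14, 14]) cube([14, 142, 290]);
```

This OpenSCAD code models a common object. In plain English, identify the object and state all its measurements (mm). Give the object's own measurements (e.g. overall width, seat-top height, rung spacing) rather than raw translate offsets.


An open-topped rectangular box: outside dimensions 200×170×304 mm, with a uniform wall and base thickness of 14 mm. The base is a full 200×170 slab on the floor; four walls sit on top of the base. The front and back walls (the −y and +y sides) span the full width; the two side walls fit between them.


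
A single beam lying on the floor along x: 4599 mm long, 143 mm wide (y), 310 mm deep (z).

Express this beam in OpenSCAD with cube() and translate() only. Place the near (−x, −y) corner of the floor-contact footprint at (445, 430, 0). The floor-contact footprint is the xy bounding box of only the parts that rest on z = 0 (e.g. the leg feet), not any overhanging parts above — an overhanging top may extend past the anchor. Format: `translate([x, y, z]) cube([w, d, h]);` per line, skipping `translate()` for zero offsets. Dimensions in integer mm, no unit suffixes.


translate([445, 430, 0]) cube([4599, 143, 310]);


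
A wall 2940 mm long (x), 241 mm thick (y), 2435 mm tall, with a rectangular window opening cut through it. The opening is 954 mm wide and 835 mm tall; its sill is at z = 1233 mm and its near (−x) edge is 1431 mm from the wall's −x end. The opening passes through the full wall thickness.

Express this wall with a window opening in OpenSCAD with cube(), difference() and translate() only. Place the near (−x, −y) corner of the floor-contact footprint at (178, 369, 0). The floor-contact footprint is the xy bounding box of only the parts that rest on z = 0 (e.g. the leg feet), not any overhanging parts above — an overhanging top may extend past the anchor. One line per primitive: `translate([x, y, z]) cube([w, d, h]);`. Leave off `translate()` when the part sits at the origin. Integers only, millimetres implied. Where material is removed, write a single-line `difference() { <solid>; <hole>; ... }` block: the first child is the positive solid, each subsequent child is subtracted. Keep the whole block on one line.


difference() { translate([178, 369, 0]) cube([2940, 241, 2435]); translate([1609, 369, 1233]) cube([954, 241, 835]); }


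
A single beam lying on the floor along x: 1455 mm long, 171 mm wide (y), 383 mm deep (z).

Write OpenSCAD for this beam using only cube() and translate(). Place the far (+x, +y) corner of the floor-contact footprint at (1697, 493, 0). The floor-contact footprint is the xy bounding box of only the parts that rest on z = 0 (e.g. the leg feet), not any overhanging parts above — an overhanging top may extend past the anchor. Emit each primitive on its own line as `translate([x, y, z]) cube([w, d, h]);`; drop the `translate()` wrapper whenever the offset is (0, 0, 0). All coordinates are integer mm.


translate([242, 322, 0]) cube([1455, 171, 383]);


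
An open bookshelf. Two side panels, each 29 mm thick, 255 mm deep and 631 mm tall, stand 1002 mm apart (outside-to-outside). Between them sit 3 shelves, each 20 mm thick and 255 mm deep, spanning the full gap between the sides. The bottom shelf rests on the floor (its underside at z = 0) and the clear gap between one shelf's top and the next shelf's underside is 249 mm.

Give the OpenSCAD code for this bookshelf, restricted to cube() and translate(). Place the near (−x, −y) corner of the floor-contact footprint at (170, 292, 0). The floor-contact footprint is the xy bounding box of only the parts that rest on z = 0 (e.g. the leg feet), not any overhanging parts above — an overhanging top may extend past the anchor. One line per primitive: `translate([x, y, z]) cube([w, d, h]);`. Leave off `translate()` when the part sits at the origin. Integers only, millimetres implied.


translate([170, 292, 0]) cube([29, 255, 631]);
translate([1143, 292, 0]) cube([29, 255, 631]);
translate([199, 292, 0]) cube([944, 255, 20]);
translate([199, 292, 269]) cube([944, 255, 20]);
translate([199, 292, 538]) cube([944, 255, 20]);
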